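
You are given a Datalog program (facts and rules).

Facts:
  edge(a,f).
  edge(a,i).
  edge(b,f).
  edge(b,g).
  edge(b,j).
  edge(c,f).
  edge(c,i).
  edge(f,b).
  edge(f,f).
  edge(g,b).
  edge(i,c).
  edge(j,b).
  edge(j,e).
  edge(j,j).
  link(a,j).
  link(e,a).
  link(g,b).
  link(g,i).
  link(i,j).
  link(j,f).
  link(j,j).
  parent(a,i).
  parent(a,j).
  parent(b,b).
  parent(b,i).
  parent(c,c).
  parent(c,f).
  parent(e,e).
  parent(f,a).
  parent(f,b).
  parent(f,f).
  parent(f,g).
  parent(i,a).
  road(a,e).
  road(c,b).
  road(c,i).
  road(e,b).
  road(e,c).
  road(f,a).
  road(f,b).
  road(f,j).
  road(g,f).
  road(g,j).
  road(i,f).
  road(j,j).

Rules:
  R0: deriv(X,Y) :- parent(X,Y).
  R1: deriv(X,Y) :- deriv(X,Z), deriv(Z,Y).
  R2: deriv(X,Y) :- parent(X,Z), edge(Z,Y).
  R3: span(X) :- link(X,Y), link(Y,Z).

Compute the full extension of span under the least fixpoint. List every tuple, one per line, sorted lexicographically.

span(a)
span(e)
span(g)
span(i)
span(j)

round 1: derive span(a) via R3 from link(a,j), link(j,f)
round 1: derive span(e) via R3 from link(e,a), link(a,j)
round 1: derive span(g) via R3 from link(g,i), link(i,j)
round 1: derive span(i) via R3 from link(i,j), link(j,f)
round 1: derive span(j) via R3 from link(j,j), link(j,f)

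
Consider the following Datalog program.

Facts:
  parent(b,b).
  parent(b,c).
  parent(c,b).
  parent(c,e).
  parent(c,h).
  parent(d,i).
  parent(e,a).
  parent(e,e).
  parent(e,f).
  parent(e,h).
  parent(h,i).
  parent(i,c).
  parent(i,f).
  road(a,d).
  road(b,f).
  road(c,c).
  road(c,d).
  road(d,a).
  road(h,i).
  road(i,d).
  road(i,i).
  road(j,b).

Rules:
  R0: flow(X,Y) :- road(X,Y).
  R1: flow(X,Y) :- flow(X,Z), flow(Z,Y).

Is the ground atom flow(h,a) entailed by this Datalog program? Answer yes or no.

yes

round 1: derive flow(a,d) via R0 from road(a,d)
round 1: derive flow(b,f) via R0 from road(b,f)
round 1: derive flow(c,c) via R0 from road(c,c)
round 1: derive flow(c,d) via R0 from road(c,d)
round 1: derive flow(d,a) via R0 from road(d,a)
round 1: derive flow(h,i) via R0 from road(h,i)
round 1: derive flow(i,d) via R0 from road(i,d)
round 1: derive flow(i,i) via R0 from road(i,i)
round 1: derive flow(j,b) via R0 from road(j,b)
round 2: derive flow(a,a) via R1 from flow(a,d), flow(d,a)
round 2: derive flow(c,a) via R1 from flow(c,d), flow(d,a)
round 2: derive flow(d,d) via R1 from flow(d,a), flow(a,d)
round 2: derive flow(h,d) via R1 from flow(h,i), flow(i,d)
round 2: derive flow(i,a) via R1 from flow(i,d), flow(d,a)
round 2: derive flow(j,f) via R1 from flow(j,b), flow(b,f)
round 3: derive flow(h,a) via R1 from flow(h,d), flow(d,a)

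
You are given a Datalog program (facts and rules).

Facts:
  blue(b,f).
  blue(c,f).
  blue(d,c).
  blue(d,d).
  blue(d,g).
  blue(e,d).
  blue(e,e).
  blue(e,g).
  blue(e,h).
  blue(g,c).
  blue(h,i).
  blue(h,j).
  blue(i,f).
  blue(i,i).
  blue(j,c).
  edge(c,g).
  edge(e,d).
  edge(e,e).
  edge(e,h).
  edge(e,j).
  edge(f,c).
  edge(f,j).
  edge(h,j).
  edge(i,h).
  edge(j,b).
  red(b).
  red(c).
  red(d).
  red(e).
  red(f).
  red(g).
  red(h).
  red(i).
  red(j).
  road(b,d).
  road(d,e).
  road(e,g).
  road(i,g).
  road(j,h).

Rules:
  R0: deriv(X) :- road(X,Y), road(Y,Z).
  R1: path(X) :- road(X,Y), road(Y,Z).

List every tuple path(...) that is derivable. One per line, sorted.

round 1: derive path(b) via R1 from road(b,d), road(d,e)
round 1: derive path(d) via R1 from road(d,e), road(e,g)

path(b)
path(d)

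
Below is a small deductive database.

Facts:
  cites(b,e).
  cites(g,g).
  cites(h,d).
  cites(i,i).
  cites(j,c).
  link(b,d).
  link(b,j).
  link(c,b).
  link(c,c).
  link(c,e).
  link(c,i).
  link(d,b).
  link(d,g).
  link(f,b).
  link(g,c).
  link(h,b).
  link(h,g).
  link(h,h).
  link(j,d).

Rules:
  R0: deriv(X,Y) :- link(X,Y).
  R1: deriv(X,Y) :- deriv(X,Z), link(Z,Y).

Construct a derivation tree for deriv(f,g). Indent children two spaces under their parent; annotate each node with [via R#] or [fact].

deriv(f,g)  [via R1]
  deriv(f,d)  [via R1]
    deriv(f,b)  [via R0]
      link(f,b)  [fact]
    link(b,d)  [fact]
  link(d,g)  [fact]

round 1: derive deriv(b,d) via R0 from link(b,d)
round 1: derive deriv(b,j) via R0 from link(b,j)
round 1: derive deriv(c,b) via R0 from link(c,b)
round 1: derive deriv(c,c) via R0 from link(c,c)
round 1: derive deriv(c,e) via R0 from link(c,e)
round 1: derive deriv(c,i) via R0 from link(c,i)
round 1: derive deriv(d,b) via R0 from link(d,b)
round 1: derive deriv(d,g) via R0 from link(d,g)
round 1: derive deriv(f,b) via R0 from link(f,b)
round 1: derive deriv(g,c) via R0 from link(g,c)
round 1: derive deriv(h,b) via R0 from link(h,b)
round 1: derive deriv(h,g) via R0 from link(h,g)
round 1: derive deriv(h,h) via R0 from link(h,h)
round 1: derive deriv(j,d) via R0 from link(j,d)
round 2: derive deriv(b,b) via R1 from deriv(b,d), link(d,b)
round 2: derive deriv(b,g) via R1 from deriv(b,d), link(d,g)
round 2: derive deriv(c,d) via R1 from deriv(c,b), link(b,d)
round 2: derive deriv(c,j) via R1 from deriv(c,b), link(b,j)
round 2: derive deriv(d,c) via R1 from deriv(d,g), link(g,c)
round 2: derive deriv(d,d) via R1 from deriv(d,b), link(b,d)
round 2: derive deriv(d,j) via R1 from deriv(d,b), link(b,j)
round 2: derive deriv(f,d) via R1 from deriv(f,b), link(b,d)
round 2: derive deriv(f,j) via R1 from deriv(f,b), link(b,j)
round 2: derive deriv(g,b) via R1 from deriv(g,c), link(c,b)
round 2: derive deriv(g,e) via R1 from deriv(g,c), link(c,e)
round 2: derive deriv(g,i) via R1 from deriv(g,c), link(c,i)
round 2: derive deriv(h,c) via R1 from deriv(h,g), link(g,c)
round 2: derive deriv(h,d) via R1 from deriv(h,b), link(b,d)
round 2: derive deriv(h,j) via R1 from deriv(h,b), link(b,j)
round 2: derive deriv(j,b) via R1 from deriv(j,d), link(d,b)
round 2: derive deriv(j,g) via R1 from deriv(j,d), link(d,g)
round 3: derive deriv(b,c) via R1 from deriv(b,g), link(g,c)
round 3: derive deriv(c,g) via R1 from deriv(c,d), link(d,g)
round 3: derive deriv(d,e) via R1 from deriv(d,c), link(c,e)
round 3: derive deriv(d,i) via R1 from deriv(d,c), link(c,i)
round 3: derive deriv(f,g) via R1 from deriv(f,d), link(d,g)
round 3: derive deriv(g,d) via R1 from deriv(g,b), link(b,d)
round 3: derive deriv(g,j) via R1 from deriv(g,b), link(b,j)
round 3: derive deriv(h,e) via R1 from deriv(h,c), link(c,e)
round 3: derive deriv(h,i) via R1 from deriv(h,c), link(c,i)
round 3: derive deriv(j,c) via R1 from deriv(j,g), link(g,c)
round 3: derive deriv(j,j) via R1 from deriv(j,b), link(b,j)
round 4: derive deriv(b,e) via R1 from deriv(b,c), link(c,e)
round 4: derive deriv(b,i) via R1 from deriv(b,c), link(c,i)
round 4: derive deriv(f,c) via R1 from deriv(f,g), link(g,c)
round 4: derive deriv(g,g) via R1 from deriv(g,d), link(d,g)
round 4: derive deriv(j,e) via R1 from deriv(j,c), link(c,e)
round 4: derive deriv(j,i) via R1 from deriv(j,c), link(c,i)
round 5: derive deriv(f,e) via R1 from deriv(f,c), link(c,e)
round 5: derive deriv(f,i) via R1 from deriv(f,c), link(c,i)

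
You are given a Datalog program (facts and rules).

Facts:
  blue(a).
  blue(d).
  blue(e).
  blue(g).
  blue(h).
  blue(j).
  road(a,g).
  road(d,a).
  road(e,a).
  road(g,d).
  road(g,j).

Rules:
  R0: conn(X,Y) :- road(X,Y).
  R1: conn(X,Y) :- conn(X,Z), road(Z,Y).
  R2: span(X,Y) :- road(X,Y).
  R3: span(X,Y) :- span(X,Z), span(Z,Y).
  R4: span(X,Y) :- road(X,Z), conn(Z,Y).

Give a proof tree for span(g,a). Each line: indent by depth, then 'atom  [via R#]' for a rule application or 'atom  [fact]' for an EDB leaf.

round 1: derive conn(a,g) via R0 from road(a,g)
round 1: derive conn(d,a) via R0 from road(d,a)
round 1: derive conn(e,a) via R0 from road(e,a)
round 1: derive conn(g,d) via R0 from road(g,d)
round 1: derive conn(g,j) via R0 from road(g,j)
round 1: derive span(a,g) via R2 from road(a,g)
round 1: derive span(d,a) via R2 from road(d,a)
round 1: derive span(e,a) via R2 from road(e,a)
round 1: derive span(g,d) via R2 from road(g,d)
round 1: derive span(g,j) via R2 from road(g,j)
round 2: derive conn(a,d) via R1 from conn(a,g), road(g,d)
round 2: derive conn(a,j) via R1 from conn(a,g), road(g,j)
round 2: derive conn(d,g) via R1 from conn(d,a), road(a,g)
round 2: derive conn(e,g) via R1 from conn(e,a), road(a,g)
round 2: derive conn(g,a) via R1 from conn(g,d), road(d,a)
round 2: derive span(a,d) via R3 from span(a,g), span(g,d)
round 2: derive span(a,j) via R3 from span(a,g), span(g,j)
round 2: derive span(d,g) via R3 from span(d,a), span(a,g)
round 2: derive span(e,g) via R3 from span(e,a), span(a,g)
round 2: derive span(g,a) via R3 from span(g,d), span(d,a)
round 3: derive conn(a,a) via R1 from conn(a,d), road(d,a)
round 3: derive conn(d,d) via R1 from conn(d,g), road(g,d)
round 3: derive conn(d,j) via R1 from conn(d,g), road(g,j)
round 3: derive conn(e,d) via R1 from conn(e,g), road(g,d)
round 3: derive conn(e,j) via R1 from conn(e,g), road(g,j)
round 3: derive conn(g,g) via R1 from conn(g,a), road(a,g)
round 3: derive span(a,a) via R3 from span(a,d), span(d,a)
round 3: derive span(d,d) via R3 from span(d,a), span(a,d)
round 3: derive span(d,j) via R3 from span(d,a), span(a,j)
round 3: derive span(e,d) via R3 from span(e,a), span(a,d)
round 3: derive span(e,j) via R3 from span(e,a), span(a,j)
round 3: derive span(g,g) via R3 from span(g,a), span(a,g)

span(g,a)  [via R3]
  span(g,d)  [via R2]
    road(g,d)  [fact]
  span(d,a)  [via R2]
    road(d,a)  [fact]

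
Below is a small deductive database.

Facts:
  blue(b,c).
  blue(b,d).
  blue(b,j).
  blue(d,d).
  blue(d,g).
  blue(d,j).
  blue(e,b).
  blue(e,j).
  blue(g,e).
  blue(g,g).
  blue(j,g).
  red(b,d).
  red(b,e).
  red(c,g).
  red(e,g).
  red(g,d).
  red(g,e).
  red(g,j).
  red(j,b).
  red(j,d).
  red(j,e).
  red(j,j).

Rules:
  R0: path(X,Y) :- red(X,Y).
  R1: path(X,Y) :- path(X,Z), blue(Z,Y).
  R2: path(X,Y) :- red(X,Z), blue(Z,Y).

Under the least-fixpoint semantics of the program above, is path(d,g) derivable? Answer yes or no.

round 1: derive path(b,d) via R0 from red(b,d)
round 1: derive path(b,e) via R0 from red(b,e)
round 1: derive path(c,g) via R0 from red(c,g)
round 1: derive path(e,g) via R0 from red(e,g)
round 1: derive path(g,d) via R0 from red(g,d)
round 1: derive path(g,e) via R0 from red(g,e)
round 1: derive path(g,j) via R0 from red(g,j)
round 1: derive path(j,b) via R0 from red(j,b)
round 1: derive path(j,d) via R0 from red(j,d)
round 1: derive path(j,e) via R0 from red(j,e)
round 1: derive path(j,j) via R0 from red(j,j)
round 1: derive path(b,b) via R2 from red(b,e), blue(e,b)
round 1: derive path(b,g) via R2 from red(b,d), blue(d,g)
round 1: derive path(b,j) via R2 from red(b,d), blue(d,j)
round 1: derive path(c,e) via R2 from red(c,g), blue(g,e)
round 1: derive path(e,e) via R2 from red(e,g), blue(g,e)
round 1: derive path(g,b) via R2 from red(g,e), blue(e,b)
round 1: derive path(g,g) via R2 from red(g,d), blue(d,g)
round 1: derive path(j,c) via R2 from red(j,b), blue(b,c)
round 1: derive path(j,g) via R2 from red(j,d), blue(d,g)
round 2: derive path(b,c) via R1 from path(b,b), blue(b,c)
round 2: derive path(c,b) via R1 from path(c,e), blue(e,b)
round 2: derive path(c,j) via R1 from path(c,e), blue(e,j)
round 2: derive path(e,b) via R1 from path(e,e), blue(e,b)
round 2: derive path(e,j) via R1 from path(e,e), blue(e,j)
round 2: derive path(g,c) via R1 from path(g,b), blue(b,c)
round 3: derive path(c,c) via R1 from path(c,b), blue(b,c)
round 3: derive path(c,d) via R1 from path(c,b), blue(b,d)
round 3: derive path(e,c) via R1 from path(e,b), blue(b,c)
round 3: derive path(e,d) via R1 from path(e,b), blue(b,d)

no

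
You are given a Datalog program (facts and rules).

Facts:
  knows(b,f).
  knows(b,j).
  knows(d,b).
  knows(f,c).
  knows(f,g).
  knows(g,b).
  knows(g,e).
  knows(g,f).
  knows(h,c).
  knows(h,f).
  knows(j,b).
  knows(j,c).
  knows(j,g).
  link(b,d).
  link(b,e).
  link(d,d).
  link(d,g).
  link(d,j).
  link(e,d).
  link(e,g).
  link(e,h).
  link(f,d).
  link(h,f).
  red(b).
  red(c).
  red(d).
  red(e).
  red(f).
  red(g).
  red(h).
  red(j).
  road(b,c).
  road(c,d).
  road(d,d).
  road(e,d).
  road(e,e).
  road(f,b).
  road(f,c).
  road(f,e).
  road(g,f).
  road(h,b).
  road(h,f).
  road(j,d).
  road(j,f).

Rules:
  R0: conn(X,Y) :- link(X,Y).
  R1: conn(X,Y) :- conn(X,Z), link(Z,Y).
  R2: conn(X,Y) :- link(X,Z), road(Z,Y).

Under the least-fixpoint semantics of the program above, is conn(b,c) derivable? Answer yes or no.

no

round 1: derive conn(b,d) via R0 from link(b,d)
round 1: derive conn(b,e) via R0 from link(b,e)
round 1: derive conn(d,d) via R0 from link(d,d)
round 1: derive conn(d,g) via R0 from link(d,g)
round 1: derive conn(d,j) via R0 from link(d,j)
round 1: derive conn(e,d) via R0 from link(e,d)
round 1: derive conn(e,g) via R0 from link(e,g)
round 1: derive conn(e,h) via R0 from link(e,h)
round 1: derive conn(f,d) via R0 from link(f,d)
round 1: derive conn(h,f) via R0 from link(h,f)
round 1: derive conn(d,f) via R2 from link(d,g), road(g,f)
round 1: derive conn(e,b) via R2 from link(e,h), road(h,b)
round 1: derive conn(e,f) via R2 from link(e,g), road(g,f)
round 1: derive conn(h,b) via R2 from link(h,f), road(f,b)
round 1: derive conn(h,c) via R2 from link(h,f), road(f,c)
round 1: derive conn(h,e) via R2 from link(h,f), road(f,e)
round 2: derive conn(b,g) via R1 from conn(b,d), link(d,g)
round 2: derive conn(b,h) via R1 from conn(b,e), link(e,h)
round 2: derive conn(b,j) via R1 from conn(b,d), link(d,j)
round 2: derive conn(e,e) via R1 from conn(e,b), link(b,e)
round 2: derive conn(e,j) via R1 from conn(e,d), link(d,j)
round 2: derive conn(f,g) via R1 from conn(f,d), link(d,g)
round 2: derive conn(f,j) via R1 from conn(f,d), link(d,j)
round 2: derive conn(h,d) via R1 from conn(h,b), link(b,d)
round 2: derive conn(h,g) via R1 from conn(h,e), link(e,g)
round 2: derive conn(h,h) via R1 from conn(h,e), link(e,h)
round 3: derive conn(b,f) via R1 from conn(b,h), link(h,f)
round 3: derive conn(h,j) via R1 from conn(h,d), link(d,j)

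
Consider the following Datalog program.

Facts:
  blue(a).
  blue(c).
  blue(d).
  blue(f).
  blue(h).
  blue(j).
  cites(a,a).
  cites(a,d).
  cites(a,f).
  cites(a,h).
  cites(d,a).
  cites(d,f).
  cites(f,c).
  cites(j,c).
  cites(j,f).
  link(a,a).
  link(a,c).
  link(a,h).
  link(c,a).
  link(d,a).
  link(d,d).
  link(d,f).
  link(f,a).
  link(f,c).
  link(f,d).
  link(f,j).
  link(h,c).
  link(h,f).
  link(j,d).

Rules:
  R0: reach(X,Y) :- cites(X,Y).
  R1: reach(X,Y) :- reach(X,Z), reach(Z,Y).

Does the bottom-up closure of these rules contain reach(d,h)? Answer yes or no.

yes

round 1: derive reach(a,a) via R0 from cites(a,a)
round 1: derive reach(a,d) via R0 from cites(a,d)
round 1: derive reach(a,f) via R0 from cites(a,f)
round 1: derive reach(a,h) via R0 from cites(a,h)
round 1: derive reach(d,a) via R0 from cites(d,a)
round 1: derive reach(d,f) via R0 from cites(d,f)
round 1: derive reach(f,c) via R0 from cites(f,c)
round 1: derive reach(j,c) via R0 from cites(j,c)
round 1: derive reach(j,f) via R0 from cites(j,f)
round 2: derive reach(a,c) via R1 from reach(a,f), reach(f,c)
round 2: derive reach(d,c) via R1 from reach(d,f), reach(f,c)
round 2: derive reach(d,d) via R1 from reach(d,a), reach(a,d)
round 2: derive reach(d,h) via R1 from reach(d,a), reach(a,h)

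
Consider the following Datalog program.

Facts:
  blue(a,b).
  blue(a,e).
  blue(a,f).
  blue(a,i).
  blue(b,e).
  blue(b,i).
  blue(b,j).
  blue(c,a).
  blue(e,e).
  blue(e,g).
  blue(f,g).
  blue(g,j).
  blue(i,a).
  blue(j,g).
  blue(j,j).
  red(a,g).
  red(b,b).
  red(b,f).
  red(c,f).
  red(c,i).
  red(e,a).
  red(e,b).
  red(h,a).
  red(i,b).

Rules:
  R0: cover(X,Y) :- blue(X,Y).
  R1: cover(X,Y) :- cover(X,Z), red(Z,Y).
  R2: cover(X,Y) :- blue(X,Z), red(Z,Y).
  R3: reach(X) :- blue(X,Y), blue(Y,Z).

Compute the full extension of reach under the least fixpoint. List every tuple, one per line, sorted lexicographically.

round 1: derive reach(a) via R3 from blue(a,b), blue(b,e)
round 1: derive reach(b) via R3 from blue(b,e), blue(e,e)
round 1: derive reach(c) via R3 from blue(c,a), blue(a,b)
round 1: derive reach(e) via R3 from blue(e,e), blue(e,e)
round 1: derive reach(f) via R3 from blue(f,g), blue(g,j)
round 1: derive reach(g) via R3 from blue(g,j), blue(j,g)
round 1: derive reach(i) via R3 from blue(i,a), blue(a,b)
round 1: derive reach(j) via R3 from blue(j,g), blue(g,j)

reach(a)
reach(b)
reach(c)
reach(e)
reach(f)
reach(g)
reach(i)
reach(j)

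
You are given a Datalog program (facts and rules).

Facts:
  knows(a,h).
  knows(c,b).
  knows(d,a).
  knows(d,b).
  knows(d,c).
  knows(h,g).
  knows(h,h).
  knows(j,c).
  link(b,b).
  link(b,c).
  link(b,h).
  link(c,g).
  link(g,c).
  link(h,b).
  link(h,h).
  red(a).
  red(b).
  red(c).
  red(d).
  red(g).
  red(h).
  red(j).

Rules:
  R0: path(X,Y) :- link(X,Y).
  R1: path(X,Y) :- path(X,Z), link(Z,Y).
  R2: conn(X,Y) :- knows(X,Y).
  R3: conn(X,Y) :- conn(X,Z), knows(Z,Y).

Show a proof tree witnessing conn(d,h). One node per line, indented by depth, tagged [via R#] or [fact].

conn(d,h)  [via R3]
  conn(d,a)  [via R2]
    knows(d,a)  [fact]
  knows(a,h)  [fact]

round 1: derive conn(a,h) via R2 from knows(a,h)
round 1: derive conn(c,b) via R2 from knows(c,b)
round 1: derive conn(d,a) via R2 from knows(d,a)
round 1: derive conn(d,b) via R2 from knows(d,b)
round 1: derive conn(d,c) via R2 from knows(d,c)
round 1: derive conn(h,g) via R2 from knows(h,g)
round 1: derive conn(h,h) via R2 from knows(h,h)
round 1: derive conn(j,c) via R2 from knows(j,c)
round 2: derive conn(a,g) via R3 from conn(a,h), knows(h,g)
round 2: derive conn(d,h) via R3 from conn(d,a), knows(a,h)
round 2: derive conn(j,b) via R3 from conn(j,c), knows(c,b)
round 3: derive conn(d,g) via R3 from conn(d,h), knows(h,g)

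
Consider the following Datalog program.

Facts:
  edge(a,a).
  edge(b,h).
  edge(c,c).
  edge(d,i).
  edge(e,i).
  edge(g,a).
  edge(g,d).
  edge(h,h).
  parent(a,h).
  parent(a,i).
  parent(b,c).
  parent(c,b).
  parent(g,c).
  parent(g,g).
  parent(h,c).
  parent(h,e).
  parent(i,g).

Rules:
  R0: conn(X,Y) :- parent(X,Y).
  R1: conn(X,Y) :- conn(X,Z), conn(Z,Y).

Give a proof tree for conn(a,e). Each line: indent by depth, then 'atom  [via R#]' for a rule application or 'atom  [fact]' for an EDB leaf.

conn(a,e)  [via R1]
  conn(a,h)  [via R0]
    parent(a,h)  [fact]
  conn(h,e)  [via R0]
    parent(h,e)  [fact]

round 1: derive conn(a,h) via R0 from parent(a,h)
round 1: derive conn(a,i) via R0 from parent(a,i)
round 1: derive conn(b,c) via R0 from parent(b,c)
round 1: derive conn(c,b) via R0 from parent(c,b)
round 1: derive conn(g,c) via R0 from parent(g,c)
round 1: derive conn(g,g) via R0 from parent(g,g)
round 1: derive conn(h,c) via R0 from parent(h,c)
round 1: derive conn(h,e) via R0 from parent(h,e)
round 1: derive conn(i,g) via R0 from parent(i,g)
round 2: derive conn(a,c) via R1 from conn(a,h), conn(h,c)
round 2: derive conn(a,e) via R1 from conn(a,h), conn(h,e)
round 2: derive conn(a,g) via R1 from conn(a,i), conn(i,g)
round 2: derive conn(b,b) via R1 from conn(b,c), conn(c,b)
round 2: derive conn(c,c) via R1 from conn(c,b), conn(b,c)
round 2: derive conn(g,b) via R1 from conn(g,c), conn(c,b)
round 2: derive conn(h,b) via R1 from conn(h,c), conn(c,b)
round 2: derive conn(i,c) via R1 from conn(i,g), conn(g,c)
round 3: derive conn(a,b) via R1 from conn(a,c), conn(c,b)
round 3: derive conn(i,b) via R1 from conn(i,c), conn(c,b)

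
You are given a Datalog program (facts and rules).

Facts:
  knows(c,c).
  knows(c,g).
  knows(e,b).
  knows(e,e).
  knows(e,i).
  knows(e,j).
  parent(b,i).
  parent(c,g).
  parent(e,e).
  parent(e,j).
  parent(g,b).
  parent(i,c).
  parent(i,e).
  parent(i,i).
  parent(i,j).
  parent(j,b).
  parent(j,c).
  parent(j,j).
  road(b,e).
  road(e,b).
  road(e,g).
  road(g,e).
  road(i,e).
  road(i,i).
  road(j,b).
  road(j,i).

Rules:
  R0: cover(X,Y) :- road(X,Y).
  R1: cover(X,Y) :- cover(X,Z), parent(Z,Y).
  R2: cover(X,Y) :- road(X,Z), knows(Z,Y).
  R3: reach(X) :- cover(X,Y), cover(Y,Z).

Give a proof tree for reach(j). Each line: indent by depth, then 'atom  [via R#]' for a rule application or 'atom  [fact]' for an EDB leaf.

round 1: derive cover(b,e) via R0 from road(b,e)
round 1: derive cover(e,b) via R0 from road(e,b)
round 1: derive cover(e,g) via R0 from road(e,g)
round 1: derive cover(g,e) via R0 from road(g,e)
round 1: derive cover(i,e) via R0 from road(i,e)
round 1: derive cover(i,i) via R0 from road(i,i)
round 1: derive cover(j,b) via R0 from road(j,b)
round 1: derive cover(j,i) via R0 from road(j,i)
round 1: derive cover(b,b) via R2 from road(b,e), knows(e,b)
round 1: derive cover(b,i) via R2 from road(b,e), knows(e,i)
round 1: derive cover(b,j) via R2 from road(b,e), knows(e,j)
round 1: derive cover(g,b) via R2 from road(g,e), knows(e,b)
round 1: derive cover(g,i) via R2 from road(g,e), knows(e,i)
round 1: derive cover(g,j) via R2 from road(g,e), knows(e,j)
round 1: derive cover(i,b) via R2 from road(i,e), knows(e,b)
round 1: derive cover(i,j) via R2 from road(i,e), knows(e,j)
round 2: derive cover(b,c) via R1 from cover(b,i), parent(i,c)
round 2: derive cover(e,i) via R1 from cover(e,b), parent(b,i)
round 2: derive cover(g,c) via R1 from cover(g,i), parent(i,c)
round 2: derive cover(i,c) via R1 from cover(i,i), parent(i,c)
round 2: derive cover(j,c) via R1 from cover(j,i), parent(i,c)
round 2: derive cover(j,e) via R1 from cover(j,i), parent(i,e)
round 2: derive cover(j,j) via R1 from cover(j,i), parent(i,j)
round 2: derive reach(b) via R3 from cover(b,b), cover(b,b)
round 2: derive reach(e) via R3 from cover(e,b), cover(b,b)
round 2: derive reach(g) via R3 from cover(g,b), cover(b,b)
round 2: derive reach(i) via R3 from cover(i,b), cover(b,b)
round 2: derive reach(j) via R3 from cover(j,b), cover(b,b)
round 3: derive cover(b,g) via R1 from cover(b,c), parent(c,g)
round 3: derive cover(e,c) via R1 from cover(e,i), parent(i,c)
round 3: derive cover(e,e) via R1 from cover(e,i), parent(i,e)
round 3: derive cover(e,j) via R1 from cover(e,i), parent(i,j)
round 3: derive cover(g,g) via R1 from cover(g,c), parent(c,g)
round 3: derive cover(i,g) via R1 from cover(i,c), parent(c,g)
round 3: derive cover(j,g) via R1 from cover(j,c), parent(c,g)

reach(j)  [via R3]
  cover(j,b)  [via R0]
    road(j,b)  [fact]
  cover(b,b)  [via R2]
    road(b,e)  [fact]
    knows(e,b)  [fact]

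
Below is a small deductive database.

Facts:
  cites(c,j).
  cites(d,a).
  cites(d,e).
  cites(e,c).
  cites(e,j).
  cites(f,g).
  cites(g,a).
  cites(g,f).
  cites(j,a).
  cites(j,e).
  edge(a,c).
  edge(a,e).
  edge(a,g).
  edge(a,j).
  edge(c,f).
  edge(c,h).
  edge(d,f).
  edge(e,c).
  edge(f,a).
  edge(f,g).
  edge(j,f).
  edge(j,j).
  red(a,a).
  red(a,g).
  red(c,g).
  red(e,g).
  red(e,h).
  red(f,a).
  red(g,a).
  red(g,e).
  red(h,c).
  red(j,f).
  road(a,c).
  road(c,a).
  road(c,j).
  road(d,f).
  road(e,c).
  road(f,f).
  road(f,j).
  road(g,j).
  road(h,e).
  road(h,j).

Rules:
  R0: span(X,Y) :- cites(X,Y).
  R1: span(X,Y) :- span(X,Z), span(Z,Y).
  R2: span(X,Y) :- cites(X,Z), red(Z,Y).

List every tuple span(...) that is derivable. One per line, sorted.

span(c,a)
span(c,c)
span(c,e)
span(c,f)
span(c,g)
span(c,h)
span(c,j)
span(d,a)
span(d,c)
span(d,e)
span(d,f)
span(d,g)
span(d,h)
span(d,j)
span(e,a)
span(e,c)
span(e,e)
span(e,f)
span(e,g)
span(e,h)
span(e,j)
span(f,a)
span(f,c)
span(f,e)
span(f,f)
span(f,g)
span(f,h)
span(f,j)
span(g,a)
span(g,c)
span(g,e)
span(g,f)
span(g,g)
span(g,h)
span(g,j)
span(j,a)
span(j,c)
span(j,e)
span(j,f)
span(j,g)
span(j,h)
span(j,j)

round 1: derive span(c,j) via R0 from cites(c,j)
round 1: derive span(d,a) via R0 from cites(d,a)
round 1: derive span(d,e) via R0 from cites(d,e)
round 1: derive span(e,c) via R0 from cites(e,c)
round 1: derive span(e,j) via R0 from cites(e,j)
round 1: derive span(f,g) via R0 from cites(f,g)
round 1: derive span(g,a) via R0 from cites(g,a)
round 1: derive span(g,f) via R0 from cites(g,f)
round 1: derive span(j,a) via R0 from cites(j,a)
round 1: derive span(j,e) via R0 from cites(j,e)
round 1: derive span(c,f) via R2 from cites(c,j), red(j,f)
round 1: derive span(d,g) via R2 from cites(d,a), red(a,g)
round 1: derive span(d,h) via R2 from cites(d,e), red(e,h)
round 1: derive span(e,f) via R2 from cites(e,j), red(j,f)
round 1: derive span(e,g) via R2 from cites(e,c), red(c,g)
round 1: derive span(f,a) via R2 from cites(f,g), red(g,a)
round 1: derive span(f,e) via R2 from cites(f,g), red(g,e)
round 1: derive span(g,g) via R2 from cites(g,a), red(a,g)
round 1: derive span(j,g) via R2 from cites(j,a), red(a,g)
round 1: derive span(j,h) via R2 from cites(j,e), red(e,h)
round 2: derive span(c,a) via R1 from span(c,f), span(f,a)
round 2: derive span(c,e) via R1 from span(c,f), span(f,e)
round 2: derive span(c,g) via R1 from span(c,f), span(f,g)
round 2: derive span(c,h) via R1 from span(c,j), span(j,h)
round 2: derive span(d,c) via R1 from span(d,e), span(e,c)
round 2: derive span(d,f) via R1 from span(d,e), span(e,f)
round 2: derive span(d,j) via R1 from span(d,e), span(e,j)
round 2: derive span(e,a) via R1 from span(e,f), span(f,a)
round 2: derive span(e,e) via R1 from span(e,f), span(f,e)
round 2: derive span(e,h) via R1 from span(e,j), span(j,h)
round 2: derive span(f,c) via R1 from span(f,e), span(e,c)
round 2: derive span(f,f) via R1 from span(f,e), span(e,f)
round 2: derive span(f,j) via R1 from span(f,e), span(e,j)
round 2: derive span(g,e) via R1 from span(g,f), span(f,e)
round 2: derive span(j,c) via R1 from span(j,e), span(e,c)
round 2: derive span(j,f) via R1 from span(j,e), span(e,f)
round 2: derive span(j,j) via R1 from span(j,e), span(e,j)
round 3: derive span(c,c) via R1 from span(c,e), span(e,c)
round 3: derive span(f,h) via R1 from span(f,c), span(c,h)
round 3: derive span(g,c) via R1 from span(g,e), span(e,c)
round 3: derive span(g,h) via R1 from span(g,e), span(e,h)
round 3: derive span(g,j) via R1 from span(g,e), span(e,j)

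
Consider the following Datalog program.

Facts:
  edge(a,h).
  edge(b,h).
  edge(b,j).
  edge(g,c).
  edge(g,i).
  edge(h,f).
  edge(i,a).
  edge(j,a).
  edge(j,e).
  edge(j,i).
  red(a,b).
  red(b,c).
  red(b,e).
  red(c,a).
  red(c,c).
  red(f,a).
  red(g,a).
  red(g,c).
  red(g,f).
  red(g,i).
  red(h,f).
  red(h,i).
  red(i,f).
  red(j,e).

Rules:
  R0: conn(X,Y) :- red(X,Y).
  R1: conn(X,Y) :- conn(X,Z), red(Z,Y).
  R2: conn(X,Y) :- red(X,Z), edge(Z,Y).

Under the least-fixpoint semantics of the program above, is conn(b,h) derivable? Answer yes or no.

round 1: derive conn(a,b) via R0 from red(a,b)
round 1: derive conn(b,c) via R0 from red(b,c)
round 1: derive conn(b,e) via R0 from red(b,e)
round 1: derive conn(c,a) via R0 from red(c,a)
round 1: derive conn(c,c) via R0 from red(c,c)
round 1: derive conn(f,a) via R0 from red(f,a)
round 1: derive conn(g,a) via R0 from red(g,a)
round 1: derive conn(g,c) via R0 from red(g,c)
round 1: derive conn(g,f) via R0 from red(g,f)
round 1: derive conn(g,i) via R0 from red(g,i)
round 1: derive conn(h,f) via R0 from red(h,f)
round 1: derive conn(h,i) via R0 from red(h,i)
round 1: derive conn(i,f) via R0 from red(i,f)
round 1: derive conn(j,e) via R0 from red(j,e)
round 1: derive conn(a,h) via R2 from red(a,b), edge(b,h)
round 1: derive conn(a,j) via R2 from red(a,b), edge(b,j)
round 1: derive conn(c,h) via R2 from red(c,a), edge(a,h)
round 1: derive conn(f,h) via R2 from red(f,a), edge(a,h)
round 1: derive conn(g,h) via R2 from red(g,a), edge(a,h)
round 1: derive conn(h,a) via R2 from red(h,i), edge(i,a)
round 2: derive conn(a,c) via R1 from conn(a,b), red(b,c)
round 2: derive conn(a,e) via R1 from conn(a,b), red(b,e)
round 2: derive conn(a,f) via R1 from conn(a,h), red(h,f)
round 2: derive conn(a,i) via R1 from conn(a,h), red(h,i)
round 2: derive conn(b,a) via R1 from conn(b,c), red(c,a)
round 2: derive conn(c,b) via R1 from conn(c,a), red(a,b)
round 2: derive conn(c,f) via R1 from conn(c,h), red(h,f)
round 2: derive conn(c,i) via R1 from conn(c,h), red(h,i)
round 2: derive conn(f,b) via R1 from conn(f,a), red(a,b)
round 2: derive conn(f,f) via R1 from conn(f,h), red(h,f)
round 2: derive conn(f,i) via R1 from conn(f,h), red(h,i)
round 2: derive conn(g,b) via R1 from conn(g,a), red(a,b)
round 2: derive conn(h,b) via R1 from conn(h,a), red(a,b)
round 2: derive conn(i,a) via R1 from conn(i,f), red(f,a)
round 3: derive conn(a,a) via R1 from conn(a,c), red(c,a)
round 3: derive conn(b,b) via R1 from conn(b,a), red(a,b)
round 3: derive conn(c,e) via R1 from conn(c,b), red(b,e)
round 3: derive conn(f,c) via R1 from conn(f,b), red(b,c)
round 3: derive conn(f,e) via R1 from conn(f,b), red(b,e)
round 3: derive conn(g,e) via R1 from conn(g,b), red(b,e)
round 3: derive conn(h,c) via R1 from conn(h,b), red(b,c)
round 3: derive conn(h,e) via R1 from conn(h,b), red(b,e)
round 3: derive conn(i,b) via R1 from conn(i,a), red(a,b)
round 4: derive conn(i,c) via R1 from conn(i,b), red(b,c)
round 4: derive conn(i,e) via R1 from conn(i,b), red(b,e)

no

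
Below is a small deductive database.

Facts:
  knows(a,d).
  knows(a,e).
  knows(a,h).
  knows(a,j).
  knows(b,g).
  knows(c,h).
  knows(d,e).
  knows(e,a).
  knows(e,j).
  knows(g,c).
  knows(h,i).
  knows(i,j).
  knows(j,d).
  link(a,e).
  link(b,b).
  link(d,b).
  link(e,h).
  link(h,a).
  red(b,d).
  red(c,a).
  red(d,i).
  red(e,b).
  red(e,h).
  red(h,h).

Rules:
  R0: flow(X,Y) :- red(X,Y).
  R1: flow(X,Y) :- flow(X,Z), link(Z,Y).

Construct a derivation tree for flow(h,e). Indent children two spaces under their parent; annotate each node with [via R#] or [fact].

flow(h,e)  [via R1]
  flow(h,a)  [via R1]
    flow(h,h)  [via R0]
      red(h,h)  [fact]
    link(h,a)  [fact]
  link(a,e)  [fact]

round 1: derive flow(b,d) via R0 from red(b,d)
round 1: derive flow(c,a) via R0 from red(c,a)
round 1: derive flow(d,i) via R0 from red(d,i)
round 1: derive flow(e,b) via R0 from red(e,b)
round 1: derive flow(e,h) via R0 from red(e,h)
round 1: derive flow(h,h) via R0 from red(h,h)
round 2: derive flow(b,b) via R1 from flow(b,d), link(d,b)
round 2: derive flow(c,e) via R1 from flow(c,a), link(a,e)
round 2: derive flow(e,a) via R1 from flow(e,h), link(h,a)
round 2: derive flow(h,a) via R1 from flow(h,h), link(h,a)
round 3: derive flow(c,h) via R1 from flow(c,e), link(e,h)
round 3: derive flow(e,e) via R1 from flow(e,a), link(a,e)
round 3: derive flow(h,e) via R1 from flow(h,a), link(a,e)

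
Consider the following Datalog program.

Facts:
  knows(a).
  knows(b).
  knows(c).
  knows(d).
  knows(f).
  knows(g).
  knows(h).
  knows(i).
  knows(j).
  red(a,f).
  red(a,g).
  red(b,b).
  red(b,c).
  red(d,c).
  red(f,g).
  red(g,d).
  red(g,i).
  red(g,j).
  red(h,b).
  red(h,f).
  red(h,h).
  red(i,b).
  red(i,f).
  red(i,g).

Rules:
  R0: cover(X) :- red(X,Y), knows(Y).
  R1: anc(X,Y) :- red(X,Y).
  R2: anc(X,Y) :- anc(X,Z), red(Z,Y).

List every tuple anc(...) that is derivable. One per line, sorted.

round 1: derive anc(a,f) via R1 from red(a,f)
round 1: derive anc(a,g) via R1 from red(a,g)
round 1: derive anc(b,b) via R1 from red(b,b)
round 1: derive anc(b,c) via R1 from red(b,c)
round 1: derive anc(d,c) via R1 from red(d,c)
round 1: derive anc(f,g) via R1 from red(f,g)
round 1: derive anc(g,d) via R1 from red(g,d)
round 1: derive anc(g,i) via R1 from red(g,i)
round 1: derive anc(g,j) via R1 from red(g,j)
round 1: derive anc(h,b) via R1 from red(h,b)
round 1: derive anc(h,f) via R1 from red(h,f)
round 1: derive anc(h,h) via R1 from red(h,h)
round 1: derive anc(i,b) via R1 from red(i,b)
round 1: derive anc(i,f) via R1 from red(i,f)
round 1: derive anc(i,g) via R1 from red(i,g)
round 2: derive anc(a,d) via R2 from anc(a,g), red(g,d)
round 2: derive anc(a,i) via R2 from anc(a,g), red(g,i)
round 2: derive anc(a,j) via R2 from anc(a,g), red(g,j)
round 2: derive anc(f,d) via R2 from anc(f,g), red(g,d)
round 2: derive anc(f,i) via R2 from anc(f,g), red(g,i)
round 2: derive anc(f,j) via R2 from anc(f,g), red(g,j)
round 2: derive anc(g,b) via R2 from anc(g,i), red(i,b)
round 2: derive anc(g,c) via R2 from anc(g,d), red(d,c)
round 2: derive anc(g,f) via R2 from anc(g,i), red(i,f)
round 2: derive anc(g,g) via R2 from anc(g,i), red(i,g)
round 2: derive anc(h,c) via R2 from anc(h,b), red(b,c)
round 2: derive anc(h,g) via R2 from anc(h,f), red(f,g)
round 2: derive anc(i,c) via R2 from anc(i,b), red(b,c)
round 2: derive anc(i,d) via R2 from anc(i,g), red(g,d)
round 2: derive anc(i,i) via R2 from anc(i,g), red(g,i)
round 2: derive anc(i,j) via R2 from anc(i,g), red(g,j)
round 3: derive anc(a,b) via R2 from anc(a,i), red(i,b)
round 3: derive anc(a,c) via R2 from anc(a,d), red(d,c)
round 3: derive anc(f,b) via R2 from anc(f,i), red(i,b)
round 3: derive anc(f,c) via R2 from anc(f,d), red(d,c)
round 3: derive anc(f,f) via R2 from anc(f,i), red(i,f)
round 3: derive anc(h,d) via R2 from anc(h,g), red(g,d)
round 3: derive anc(h,i) via R2 from anc(h,g), red(g,i)
round 3: derive anc(h,j) via R2 from anc(h,g), red(g,j)

anc(a,b)
anc(a,c)
anc(a,d)
anc(a,f)
anc(a,g)
anc(a,i)
anc(a,j)
anc(b,b)
anc(b,c)
anc(d,c)
anc(f,b)
anc(f,c)
anc(f,d)
anc(f,f)
anc(f,g)
anc(f,i)
anc(f,j)
anc(g,b)
anc(g,c)
anc(g,d)
anc(g,f)
anc(g,g)
anc(g,i)
anc(g,j)
anc(h,b)
anc(h,c)
anc(h,d)
anc(h,f)
anc(h,g)
anc(h,h)
anc(h,i)
anc(h,j)
anc(i,b)
anc(i,c)
anc(i,d)
anc(i,f)
anc(i,g)
anc(i,i)
anc(i,j)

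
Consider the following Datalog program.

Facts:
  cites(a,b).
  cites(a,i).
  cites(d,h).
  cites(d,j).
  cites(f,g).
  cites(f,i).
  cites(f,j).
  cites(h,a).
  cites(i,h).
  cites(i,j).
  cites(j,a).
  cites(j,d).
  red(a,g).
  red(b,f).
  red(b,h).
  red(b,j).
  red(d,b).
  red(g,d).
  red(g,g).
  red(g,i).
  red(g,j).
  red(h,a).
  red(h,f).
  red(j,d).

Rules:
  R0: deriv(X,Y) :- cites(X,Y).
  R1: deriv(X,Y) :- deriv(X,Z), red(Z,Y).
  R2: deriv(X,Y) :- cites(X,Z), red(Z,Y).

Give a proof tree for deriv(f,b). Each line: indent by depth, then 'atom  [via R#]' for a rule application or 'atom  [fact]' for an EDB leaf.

deriv(f,b)  [via R1]
  deriv(f,d)  [via R2]
    cites(f,g)  [fact]
    red(g,d)  [fact]
  red(d,b)  [fact]

round 1: derive deriv(a,b) via R0 from cites(a,b)
round 1: derive deriv(a,i) via R0 from cites(a,i)
round 1: derive deriv(d,h) via R0 from cites(d,h)
round 1: derive deriv(d,j) via R0 from cites(d,j)
round 1: derive deriv(f,g) via R0 from cites(f,g)
round 1: derive deriv(f,i) via R0 from cites(f,i)
round 1: derive deriv(f,j) via R0 from cites(f,j)
round 1: derive deriv(h,a) via R0 from cites(h,a)
round 1: derive deriv(i,h) via R0 from cites(i,h)
round 1: derive deriv(i,j) via R0 from cites(i,j)
round 1: derive deriv(j,a) via R0 from cites(j,a)
round 1: derive deriv(j,d) via R0 from cites(j,d)
round 1: derive deriv(a,f) via R2 from cites(a,b), red(b,f)
round 1: derive deriv(a,h) via R2 from cites(a,b), red(b,h)
round 1: derive deriv(a,j) via R2 from cites(a,b), red(b,j)
round 1: derive deriv(d,a) via R2 from cites(d,h), red(h,a)
round 1: derive deriv(d,d) via R2 from cites(d,j), red(j,d)
round 1: derive deriv(d,f) via R2 from cites(d,h), red(h,f)
round 1: derive deriv(f,d) via R2 from cites(f,g), red(g,d)
round 1: derive deriv(h,g) via R2 from cites(h,a), red(a,g)
round 1: derive deriv(i,a) via R2 from cites(i,h), red(h,a)
round 1: derive deriv(i,d) via R2 from cites(i,j), red(j,d)
round 1: derive deriv(i,f) via R2 from cites(i,h), red(h,f)
round 1: derive deriv(j,b) via R2 from cites(j,d), red(d,b)
round 1: derive deriv(j,g) via R2 from cites(j,a), red(a,g)
round 2: derive deriv(a,a) via R1 from deriv(a,h), red(h,a)
round 2: derive deriv(a,d) via R1 from deriv(a,j), red(j,d)
round 2: derive deriv(d,b) via R1 from deriv(d,d), red(d,b)
round 2: derive deriv(d,g) via R1 from deriv(d,a), red(a,g)
round 2: derive deriv(f,b) via R1 from deriv(f,d), red(d,b)
round 2: derive deriv(h,d) via R1 from deriv(h,g), red(g,d)
round 2: derive deriv(h,i) via R1 from deriv(h,g), red(g,i)
round 2: derive deriv(h,j) via R1 from deriv(h,g), red(g,j)
round 2: derive deriv(i,b) via R1 from deriv(i,d), red(d,b)
round 2: derive deriv(i,g) via R1 from deriv(i,a), red(a,g)
round 2: derive deriv(j,f) via R1 from deriv(j,b), red(b,f)
round 2: derive deriv(j,h) via R1 from deriv(j,b), red(b,h)
round 2: derive deriv(j,i) via R1 from deriv(j,g), red(g,i)
round 2: derive deriv(j,j) via R1 from deriv(j,b), red(b,j)
round 3: derive deriv(a,g) via R1 from deriv(a,a), red(a,g)
round 3: derive deriv(d,i) via R1 from deriv(d,g), red(g,i)
round 3: derive deriv(f,f) via R1 from deriv(f,b), red(b,f)
round 3: derive deriv(f,h) via R1 from deriv(f,b), red(b,h)
round 3: derive deriv(h,b) via R1 from deriv(h,d), red(d,b)
round 3: derive deriv(i,i) via R1 from deriv(i,g), red(g,i)
round 4: derive deriv(f,a) via R1 from deriv(f,h), red(h,a)
round 4: derive deriv(h,f) via R1 from deriv(h,b), red(b,f)
round 4: derive deriv(h,h) via R1 from deriv(h,b), red(b,h)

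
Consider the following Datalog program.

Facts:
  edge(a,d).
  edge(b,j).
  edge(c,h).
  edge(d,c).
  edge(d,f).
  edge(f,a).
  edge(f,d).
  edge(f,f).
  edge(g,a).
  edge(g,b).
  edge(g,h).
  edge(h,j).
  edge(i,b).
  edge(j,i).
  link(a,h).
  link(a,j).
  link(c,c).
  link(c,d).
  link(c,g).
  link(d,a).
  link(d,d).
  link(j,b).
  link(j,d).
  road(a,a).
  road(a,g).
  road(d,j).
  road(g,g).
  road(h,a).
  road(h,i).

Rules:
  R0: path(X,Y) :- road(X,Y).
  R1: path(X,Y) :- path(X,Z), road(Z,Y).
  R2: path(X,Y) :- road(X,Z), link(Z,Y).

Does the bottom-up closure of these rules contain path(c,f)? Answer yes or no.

round 1: derive path(a,a) via R0 from road(a,a)
round 1: derive path(a,g) via R0 from road(a,g)
round 1: derive path(d,j) via R0 from road(d,j)
round 1: derive path(g,g) via R0 from road(g,g)
round 1: derive path(h,a) via R0 from road(h,a)
round 1: derive path(h,i) via R0 from road(h,i)
round 1: derive path(a,h) via R2 from road(a,a), link(a,h)
round 1: derive path(a,j) via R2 from road(a,a), link(a,j)
round 1: derive path(d,b) via R2 from road(d,j), link(j,b)
round 1: derive path(d,d) via R2 from road(d,j), link(j,d)
round 1: derive path(h,h) via R2 from road(h,a), link(a,h)
round 1: derive path(h,j) via R2 from road(h,a), link(a,j)
round 2: derive path(a,i) via R1 from path(a,h), road(h,i)
round 2: derive path(h,g) via R1 from path(h,a), road(a,g)

no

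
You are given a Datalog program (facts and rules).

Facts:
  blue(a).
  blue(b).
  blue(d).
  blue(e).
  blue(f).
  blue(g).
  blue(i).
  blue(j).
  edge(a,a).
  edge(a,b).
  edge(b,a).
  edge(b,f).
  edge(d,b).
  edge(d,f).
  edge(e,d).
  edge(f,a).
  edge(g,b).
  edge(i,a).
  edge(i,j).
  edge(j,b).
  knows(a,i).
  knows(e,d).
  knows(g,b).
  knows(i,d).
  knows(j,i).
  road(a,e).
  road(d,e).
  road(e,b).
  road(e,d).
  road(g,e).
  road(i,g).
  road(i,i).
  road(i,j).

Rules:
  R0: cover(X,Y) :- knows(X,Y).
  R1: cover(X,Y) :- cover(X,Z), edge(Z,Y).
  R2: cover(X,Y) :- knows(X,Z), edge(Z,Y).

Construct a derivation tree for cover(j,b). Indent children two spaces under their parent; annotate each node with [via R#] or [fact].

cover(j,b)  [via R1]
  cover(j,a)  [via R2]
    knows(j,i)  [fact]
    edge(i,a)  [fact]
  edge(a,b)  [fact]

round 1: derive cover(a,i) via R0 from knows(a,i)
round 1: derive cover(e,d) via R0 from knows(e,d)
round 1: derive cover(g,b) via R0 from knows(g,b)
round 1: derive cover(i,d) via R0 from knows(i,d)
round 1: derive cover(j,i) via R0 from knows(j,i)
round 1: derive cover(a,a) via R2 from knows(a,i), edge(i,a)
round 1: derive cover(a,j) via R2 from knows(a,i), edge(i,j)
round 1: derive cover(e,b) via R2 from knows(e,d), edge(d,b)
round 1: derive cover(e,f) via R2 from knows(e,d), edge(d,f)
round 1: derive cover(g,a) via R2 from knows(g,b), edge(b,a)
round 1: derive cover(g,f) via R2 from knows(g,b), edge(b,f)
round 1: derive cover(i,b) via R2 from knows(i,d), edge(d,b)
round 1: derive cover(i,f) via R2 from knows(i,d), edge(d,f)
round 1: derive cover(j,a) via R2 from knows(j,i), edge(i,a)
round 1: derive cover(j,j) via R2 from knows(j,i), edge(i,j)
round 2: derive cover(a,b) via R1 from cover(a,a), edge(a,b)
round 2: derive cover(e,a) via R1 from cover(e,b), edge(b,a)
round 2: derive cover(i,a) via R1 from cover(i,b), edge(b,a)
round 2: derive cover(j,b) via R1 from cover(j,a), edge(a,b)
round 3: derive cover(a,f) via R1 from cover(a,b), edge(b,f)
round 3: derive cover(j,f) via R1 from cover(j,b), edge(b,f)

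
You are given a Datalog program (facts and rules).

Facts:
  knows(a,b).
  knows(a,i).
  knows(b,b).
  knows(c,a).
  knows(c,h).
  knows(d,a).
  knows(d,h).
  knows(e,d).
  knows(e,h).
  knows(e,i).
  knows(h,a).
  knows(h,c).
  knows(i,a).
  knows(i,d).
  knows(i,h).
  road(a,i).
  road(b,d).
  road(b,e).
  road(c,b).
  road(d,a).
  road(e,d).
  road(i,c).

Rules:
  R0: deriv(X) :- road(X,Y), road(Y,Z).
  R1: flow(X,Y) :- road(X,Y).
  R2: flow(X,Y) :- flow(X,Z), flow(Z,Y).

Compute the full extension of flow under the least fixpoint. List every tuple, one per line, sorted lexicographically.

round 1: derive flow(a,i) via R1 from road(a,i)
round 1: derive flow(b,d) via R1 from road(b,d)
round 1: derive flow(b,e) via R1 from road(b,e)
round 1: derive flow(c,b) via R1 from road(c,b)
round 1: derive flow(d,a) via R1 from road(d,a)
round 1: derive flow(e,d) via R1 from road(e,d)
round 1: derive flow(i,c) via R1 from road(i,c)
round 2: derive flow(a,c) via R2 from flow(a,i), flow(i,c)
round 2: derive flow(b,a) via R2 from flow(b,d), flow(d,a)
round 2: derive flow(c,d) via R2 from flow(c,b), flow(b,d)
round 2: derive flow(c,e) via R2 from flow(c,b), flow(b,e)
round 2: derive flow(d,i) via R2 from flow(d,a), flow(a,i)
round 2: derive flow(e,a) via R2 from flow(e,d), flow(d,a)
round 2: derive flow(i,b) via R2 from flow(i,c), flow(c,b)
round 3: derive flow(a,b) via R2 from flow(a,c), flow(c,b)
round 3: derive flow(a,d) via R2 from flow(a,c), flow(c,d)
round 3: derive flow(a,e) via R2 from flow(a,c), flow(c,e)
round 3: derive flow(b,c) via R2 from flow(b,a), flow(a,c)
round 3: derive flow(b,i) via R2 from flow(b,a), flow(a,i)
round 3: derive flow(c,a) via R2 from flow(c,b), flow(b,a)
round 3: derive flow(c,i) via R2 from flow(c,d), flow(d,i)
round 3: derive flow(d,b) via R2 from flow(d,i), flow(i,b)
round 3: derive flow(d,c) via R2 from flow(d,a), flow(a,c)
round 3: derive flow(e,c) via R2 from flow(e,a), flow(a,c)
round 3: derive flow(e,i) via R2 from flow(e,a), flow(a,i)
round 3: derive flow(i,a) via R2 from flow(i,b), flow(b,a)
round 3: derive flow(i,d) via R2 from flow(i,b), flow(b,d)
round 3: derive flow(i,e) via R2 from flow(i,b), flow(b,e)
round 4: derive flow(a,a) via R2 from flow(a,b), flow(b,a)
round 4: derive flow(b,b) via R2 from flow(b,a), flow(a,b)
round 4: derive flow(c,c) via R2 from flow(c,a), flow(a,c)
round 4: derive flow(d,d) via R2 from flow(d,a), flow(a,d)
round 4: derive flow(d,e) via R2 from flow(d,a), flow(a,e)
round 4: derive flow(e,b) via R2 from flow(e,a), flow(a,b)
round 4: derive flow(e,e) via R2 from flow(e,a), flow(a,e)
round 4: derive flow(i,i) via R2 from flow(i,a), flow(a,i)

flow(a,a)
flow(a,b)
flow(a,c)
flow(a,d)
flow(a,e)
flow(a,i)
flow(b,a)
flow(b,b)
flow(b,c)
flow(b,d)
flow(b,e)
flow(b,i)
flow(c,a)
flow(c,b)
flow(c,c)
flow(c,d)
flow(c,e)
flow(c,i)
flow(d,a)
flow(d,b)
flow(d,c)
flow(d,d)
flow(d,e)
flow(d,i)
flow(e,a)
flow(e,b)
flow(e,c)
flow(e,d)
flow(e,e)
flow(e,i)
flow(i,a)
flow(i,b)
flow(i,c)
flow(i,d)
flow(i,e)
flow(i,i)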